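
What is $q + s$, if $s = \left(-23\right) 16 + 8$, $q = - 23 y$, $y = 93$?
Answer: $-2499$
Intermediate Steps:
$q = -2139$ ($q = \left(-23\right) 93 = -2139$)
$s = -360$ ($s = -368 + 8 = -360$)
$q + s = -2139 - 360 = -2499$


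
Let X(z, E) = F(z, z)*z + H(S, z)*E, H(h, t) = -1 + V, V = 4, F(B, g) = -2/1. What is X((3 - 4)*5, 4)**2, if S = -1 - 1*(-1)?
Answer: 484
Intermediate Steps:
F(B, g) = -2 (F(B, g) = -2*1 = -2)
S = 0 (S = -1 + 1 = 0)
H(h, t) = 3 (H(h, t) = -1 + 4 = 3)
X(z, E) = -2*z + 3*E
X((3 - 4)*5, 4)**2 = (-2*(3 - 4)*5 + 3*4)**2 = (-(-2)*5 + 12)**2 = (-2*(-5) + 12)**2 = (10 + 12)**2 = 22**2 = 484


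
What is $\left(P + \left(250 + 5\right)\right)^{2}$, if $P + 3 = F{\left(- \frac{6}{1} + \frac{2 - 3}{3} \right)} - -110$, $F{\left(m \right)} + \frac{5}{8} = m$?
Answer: $\frac{72607441}{576} \approx 1.2605 \cdot 10^{5}$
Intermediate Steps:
$F{\left(m \right)} = - \frac{5}{8} + m$
$P = \frac{2401}{24}$ ($P = -3 - \left(- \frac{827}{8} - \frac{2 - 3}{3}\right) = -3 + \left(\left(- \frac{5}{8} - \frac{19}{3}\right) + 110\right) = -3 + \left(- \frac{167}{24} + 110\right) = -3 + \frac{2473}{24} = \frac{2401}{24} \approx 100.04$)
$\left(P + \left(250 + 5\right)\right)^{2} = \left(\frac{2401}{24} + \left(250 + 5\right)\right)^{2} = \left(\frac{2401}{24} + 255\right)^{2} = \left(\frac{8521}{24}\right)^{2} = \frac{72607441}{576}$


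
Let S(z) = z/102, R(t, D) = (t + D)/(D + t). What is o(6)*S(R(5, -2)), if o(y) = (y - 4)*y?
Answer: 2/17 ≈ 0.11765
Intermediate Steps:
R(t, D) = 1 (R(t, D) = (D + t)/(D + t) = 1)
S(z) = z/102 (S(z) = z*(1/102) = z/102)
o(y) = y*(-4 + y) (o(y) = (-4 + y)*y = y*(-4 + y))
o(6)*S(R(5, -2)) = (6*(-4 + 6))*((1/102)*1) = (6*2)*(1/102) = 12*(1/102) = 2/17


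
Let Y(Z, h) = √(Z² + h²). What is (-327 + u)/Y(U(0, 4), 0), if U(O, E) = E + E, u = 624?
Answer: 297/8 ≈ 37.125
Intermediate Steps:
U(O, E) = 2*E
(-327 + u)/Y(U(0, 4), 0) = (-327 + 624)/(√((2*4)² + 0²)) = 297/√(8² + 0) = 297/√(64 + 0) = 297/√64 = 297/8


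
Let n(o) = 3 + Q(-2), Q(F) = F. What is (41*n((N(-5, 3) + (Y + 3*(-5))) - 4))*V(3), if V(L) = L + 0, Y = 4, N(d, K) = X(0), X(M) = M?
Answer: 123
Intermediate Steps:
N(d, K) = 0
V(L) = L
n(o) = 1 (n(o) = 3 - 2 = 1)
(41*n((N(-5, 3) + (Y + 3*(-5))) - 4))*V(3) = (41*1)*3 = 41*3 = 123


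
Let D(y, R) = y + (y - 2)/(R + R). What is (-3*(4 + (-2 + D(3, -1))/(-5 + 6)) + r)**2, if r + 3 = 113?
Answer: 37249/4 ≈ 9312.3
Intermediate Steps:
r = 110 (r = -3 + 113 = 110)
D(y, R) = y + (-2 + y)/(2*R) (D(y, R) = y + (-2 + y)/((2*R)) = y + (-2 + y)*(1/(2*R)) = y + (-2 + y)/(2*R))
(-3*(4 + (-2 + D(3, -1))/(-5 + 6)) + r)**2 = (-3*(4 + (-2 + (-1 + (1/2)*3 - 1*3)/(-1))/(-5 + 6)) + 110)**2 = (-3*(4 + (-2 - (-1 + 3/2 - 3))/1) + 110)**2 = (-3*(4 + (-2 - 1*(-5/2))*1) + 110)**2 = (-3*(4 + (-2 + 5/2)*1) + 110)**2 = (-3*(4 + (1/2)*1) + 110)**2 = (-3*(4 + 1/2) + 110)**2 = (-3*9/2 + 110)**2 = (-27/2 + 110)**2 = (193/2)**2 = 37249/4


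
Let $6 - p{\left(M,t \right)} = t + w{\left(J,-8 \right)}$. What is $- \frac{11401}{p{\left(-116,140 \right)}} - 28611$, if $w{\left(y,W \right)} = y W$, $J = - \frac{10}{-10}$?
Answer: $- \frac{3593585}{126} \approx -28521.0$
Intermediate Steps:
$J = 1$ ($J = \left(-10\right) \left(- \frac{1}{10}\right) = 1$)
$w{\left(y,W \right)} = W y$
$p{\left(M,t \right)} = 14 - t$ ($p{\left(M,t \right)} = 6 - \left(t - 8\right) = 6 - \left(-8 + t\right) = 14 - t$)
$- \frac{11401}{p{\left(-116,140 \right)}} - 28611 = - \frac{11401}{14 - 140} - 28611 = - \frac{11401}{-126} - 28611 = \left(-11401\right) \left(- \frac{1}{126}\right) - 28611 = \frac{11401}{126} - 28611 = - \frac{3593585}{126}$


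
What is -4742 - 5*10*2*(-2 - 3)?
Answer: -4242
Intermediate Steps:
-4742 - 5*10*2*(-2 - 3) = -4742 - 50*2*(-5) = -4742 - 50*(-10) = -4742 - 1*(-500) = -4742 + 500 = -4242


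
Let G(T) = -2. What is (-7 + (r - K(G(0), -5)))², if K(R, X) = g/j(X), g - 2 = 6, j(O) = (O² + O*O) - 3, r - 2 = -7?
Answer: 327184/2209 ≈ 148.11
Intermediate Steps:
r = -5 (r = 2 - 7 = -5)
j(O) = -3 + 2*O² (j(O) = (O² + O²) - 3 = 2*O² - 3 = -3 + 2*O²)
g = 8 (g = 2 + 6 = 8)
K(R, X) = 8/(-3 + 2*X²)
(-7 + (r - K(G(0), -5)))² = (-7 + (-5 - 8/(-3 + 2*(-5)²)))² = (-7 + (-5 - 8/(-3 + 2*25)))² = (-7 + (-5 - 8/(-3 + 50)))² = (-7 + (-5 - 8/47))² = (-7 - 243/47)² = (-572/47)² = 327184/2209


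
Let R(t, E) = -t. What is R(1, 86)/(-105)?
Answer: 1/105 ≈ 0.0095238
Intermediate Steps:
R(1, 86)/(-105) = -1*1/(-105) = -1*(-1/105) = 1/105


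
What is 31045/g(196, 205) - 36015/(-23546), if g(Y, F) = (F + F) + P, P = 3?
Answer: 106551395/1389214 ≈ 76.699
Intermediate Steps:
g(Y, F) = 3 + 2*F (g(Y, F) = (F + F) + 3 = 2*F + 3 = 3 + 2*F)
31045/g(196, 205) - 36015/(-23546) = 31045/(3 + 2*205) - 36015/(-23546) = 31045/(3 + 410) - 36015*(-1/23546) = 31045/413 + 36015/23546 = 31045*(1/413) + 36015/23546 = 4435/59 + 36015/23546 = 106551395/1389214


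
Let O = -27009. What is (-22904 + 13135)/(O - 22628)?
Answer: 9769/49637 ≈ 0.19681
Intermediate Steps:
(-22904 + 13135)/(O - 22628) = (-22904 + 13135)/(-27009 - 22628) = -9769/(-49637) = -9769*(-1/49637) = 9769/49637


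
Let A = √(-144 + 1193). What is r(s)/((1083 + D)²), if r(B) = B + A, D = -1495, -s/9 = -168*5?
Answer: 945/21218 + √1049/169744 ≈ 0.044728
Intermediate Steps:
A = √1049 ≈ 32.388
s = 7560 (s = -(-1512)*5 = -9*(-840) = 7560)
r(B) = B + √1049
r(s)/((1083 + D)²) = (7560 + √1049)/((1083 - 1495)²) = (7560 + √1049)/((-412)²) = (7560 + √1049)/169744 = (7560 + √1049)*(1/169744) = 945/21218 + √1049/169744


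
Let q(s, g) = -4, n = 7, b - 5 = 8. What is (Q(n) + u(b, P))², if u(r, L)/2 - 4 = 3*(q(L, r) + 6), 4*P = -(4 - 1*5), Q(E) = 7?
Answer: 729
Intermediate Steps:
b = 13 (b = 5 + 8 = 13)
P = ¼ (P = (-(4 - 1*5))/4 = (-(4 - 5))/4 = (-1*(-1))/4 = (¼)*1 = ¼ ≈ 0.25000)
u(r, L) = 20 (u(r, L) = 8 + 2*(3*(-4 + 6)) = 8 + 2*(3*2) = 8 + 2*6 = 8 + 12 = 20)
(Q(n) + u(b, P))² = (7 + 20)² = 27² = 729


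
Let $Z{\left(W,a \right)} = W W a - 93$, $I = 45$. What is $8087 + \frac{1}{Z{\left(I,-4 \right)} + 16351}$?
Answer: $\frac{65973747}{8158} \approx 8087.0$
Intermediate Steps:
$Z{\left(W,a \right)} = -93 + a W^{2}$ ($Z{\left(W,a \right)} = W^{2} a - 93 = a W^{2} - 93 = -93 + a W^{2}$)
$8087 + \frac{1}{Z{\left(I,-4 \right)} + 16351} = 8087 + \frac{1}{\left(-93 - 4 \cdot 45^{2}\right) + 16351} = 8087 + \frac{1}{\left(-93 - 8100\right) + 16351} = 8087 + \frac{1}{-8193 + 16351} = 8087 + \frac{1}{8158} = \frac{65973747}{8158}$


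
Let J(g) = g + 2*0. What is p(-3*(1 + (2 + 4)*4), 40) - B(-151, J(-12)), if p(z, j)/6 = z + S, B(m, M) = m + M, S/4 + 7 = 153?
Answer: 3217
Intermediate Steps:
J(g) = g (J(g) = g + 0 = g)
S = 584 (S = -28 + 4*153 = -28 + 612 = 584)
B(m, M) = M + m
p(z, j) = 3504 + 6*z (p(z, j) = 6*(z + 584) = 6*(584 + z) = 3504 + 6*z)
p(-3*(1 + (2 + 4)*4), 40) - B(-151, J(-12)) = (3504 + 6*(-3*(1 + (2 + 4)*4))) - (-12 - 151) = (3504 + 6*(-3*(1 + 6*4))) - 1*(-163) = (3504 + 6*(-3*(1 + 24))) + 163 = (3504 + 6*(-3*25)) + 163 = (3504 + 6*(-75)) + 163 = (3504 - 450) + 163 = 3054 + 163 = 3217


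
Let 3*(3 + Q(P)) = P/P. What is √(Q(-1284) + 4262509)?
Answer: √38362557/3 ≈ 2064.6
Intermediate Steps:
Q(P) = -8/3 (Q(P) = -3 + (P/P)/3 = -3 + (⅓)*1 = -3 + ⅓ = -8/3)
√(Q(-1284) + 4262509) = √(-8/3 + 4262509) = √(12787519/3) = √38362557/3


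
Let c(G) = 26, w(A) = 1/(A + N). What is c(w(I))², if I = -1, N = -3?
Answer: 676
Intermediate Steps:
w(A) = 1/(-3 + A) (w(A) = 1/(A - 3) = 1/(-3 + A))
c(w(I))² = 26² = 676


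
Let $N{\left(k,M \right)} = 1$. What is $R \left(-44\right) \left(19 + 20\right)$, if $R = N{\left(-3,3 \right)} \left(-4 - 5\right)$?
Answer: $15444$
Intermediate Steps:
$R = -9$ ($R = 1 \left(-4 - 5\right) = 1 \left(-9\right) = -9$)
$R \left(-44\right) \left(19 + 20\right) = \left(-9\right) \left(-44\right) \left(19 + 20\right) = 396 \cdot 39 = 15444$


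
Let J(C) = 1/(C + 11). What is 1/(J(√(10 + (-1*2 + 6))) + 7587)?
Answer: 405910/3079680899 + √14/6159361798 ≈ 0.00013180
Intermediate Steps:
J(C) = 1/(11 + C)
1/(J(√(10 + (-1*2 + 6))) + 7587) = 1/(1/(11 + √(10 + (-1*2 + 6))) + 7587) = 1/(1/(11 + √(10 + (-2 + 6))) + 7587) = 1/(1/(11 + √(10 + 4)) + 7587) = 1/(1/(11 + √14) + 7587) = 1/(7587 + 1/(11 + √14))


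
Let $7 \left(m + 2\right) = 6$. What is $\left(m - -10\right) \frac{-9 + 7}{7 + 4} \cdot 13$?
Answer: $- \frac{1612}{77} \approx -20.935$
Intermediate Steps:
$m = - \frac{8}{7}$ ($m = -2 + \frac{1}{7} \cdot 6 = -2 + \frac{6}{7} = - \frac{8}{7} \approx -1.1429$)
$\left(m - -10\right) \frac{-9 + 7}{7 + 4} \cdot 13 = \left(- \frac{8}{7} - -10\right) \frac{-9 + 7}{7 + 4} \cdot 13 = \left(- \frac{8}{7} + 10\right) \left(- \frac{2}{11}\right) 13 = \frac{62 \left(\left(-2\right) \frac{1}{11}\right)}{7} \cdot 13 = \frac{62}{7} \left(- \frac{2}{11}\right) 13 = \left(- \frac{124}{77}\right) 13 = - \frac{1612}{77}$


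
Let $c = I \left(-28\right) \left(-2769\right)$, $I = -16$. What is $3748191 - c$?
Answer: $4988703$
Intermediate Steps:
$c = -1240512$ ($c = \left(-16\right) \left(-28\right) \left(-2769\right) = 448 \left(-2769\right) = -1240512$)
$3748191 - c = 3748191 - -1240512 = 3748191 + 1240512 = 4988703$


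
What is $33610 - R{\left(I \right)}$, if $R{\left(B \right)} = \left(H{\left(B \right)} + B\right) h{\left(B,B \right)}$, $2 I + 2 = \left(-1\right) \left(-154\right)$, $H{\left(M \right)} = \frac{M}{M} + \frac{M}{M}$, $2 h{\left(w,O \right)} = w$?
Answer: $30646$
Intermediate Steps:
$h{\left(w,O \right)} = \frac{w}{2}$
$H{\left(M \right)} = 2$ ($H{\left(M \right)} = 1 + 1 = 2$)
$I = 76$ ($I = -1 + \frac{\left(-1\right) \left(-154\right)}{2} = -1 + \frac{1}{2} \cdot 154 = -1 + 77 = 76$)
$R{\left(B \right)} = \frac{B \left(2 + B\right)}{2}$ ($R{\left(B \right)} = \left(2 + B\right) \frac{B}{2} = \frac{B \left(2 + B\right)}{2}$)
$33610 - R{\left(I \right)} = 33610 - \frac{1}{2} \cdot 76 \left(2 + 76\right) = 33610 - \frac{1}{2} \cdot 76 \cdot 78 = 33610 - 2964 = 30646$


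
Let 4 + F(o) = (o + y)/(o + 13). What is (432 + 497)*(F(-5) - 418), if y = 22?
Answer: -3120511/8 ≈ -3.9006e+5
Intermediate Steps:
F(o) = -4 + (22 + o)/(13 + o) (F(o) = -4 + (o + 22)/(o + 13) = -4 + (22 + o)/(13 + o))
(432 + 497)*(F(-5) - 418) = (432 + 497)*(3*(-10 - 1*(-5))/(13 - 5) - 418) = 929*(3*(-10 + 5)/8 - 418) = 929*(3*(1/8)*(-5) - 418) = 929*(-15/8 - 418) = 929*(-3359/8) = -3120511/8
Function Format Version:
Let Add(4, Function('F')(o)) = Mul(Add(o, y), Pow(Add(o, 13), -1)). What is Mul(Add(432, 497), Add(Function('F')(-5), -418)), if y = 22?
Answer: Rational(-3120511, 8) ≈ -3.9006e+5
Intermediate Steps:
Function('F')(o) = Add(-4, Mul(Pow(Add(13, o), -1), Add(22, o))) (Function('F')(o) = Add(-4, Mul(Add(o, 22), Pow(Add(o, 13), -1))) = Add(-4, Mul(Add(22, o), Pow(Add(13, o), -1))) = Add(-4, Mul(Pow(Add(13, o), -1), Add(22, o))))
Mul(Add(432, 497), Add(Function('F')(-5), -418)) = Mul(Add(432, 497), Add(Mul(3, Pow(Add(13, -5), -1), Add(-10, Mul(-1, -5))), -418)) = Mul(929, Add(Mul(3, Pow(8, -1), Add(-10, 5)), -418)) = Mul(929, Add(Mul(3, Rational(1, 8), -5), -418)) = Mul(929, Add(Rational(-15, 8), -418)) = Mul(929, Rational(-3359, 8)) = Rational(-3120511, 8)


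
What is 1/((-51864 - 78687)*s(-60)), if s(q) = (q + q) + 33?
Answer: 1/11357937 ≈ 8.8044e-8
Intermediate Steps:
s(q) = 33 + 2*q (s(q) = 2*q + 33 = 33 + 2*q)
1/((-51864 - 78687)*s(-60)) = 1/((-51864 - 78687)*(33 + 2*(-60))) = 1/((-130551)*(33 - 120)) = -1/130551/(-87) = -1/130551*(-1/87) = 1/11357937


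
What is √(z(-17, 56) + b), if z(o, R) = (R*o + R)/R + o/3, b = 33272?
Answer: √299253/3 ≈ 182.35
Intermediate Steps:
z(o, R) = o/3 + (R + R*o)/R (z(o, R) = (R + R*o)/R + o*(⅓) = (R + R*o)/R + o/3 = o/3 + (R + R*o)/R)
√(z(-17, 56) + b) = √((1 + (4/3)*(-17)) + 33272) = √((1 - 68/3) + 33272) = √(-65/3 + 33272) = √(99751/3) = √299253/3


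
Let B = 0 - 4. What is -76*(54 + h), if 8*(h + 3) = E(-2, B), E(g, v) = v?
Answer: -3838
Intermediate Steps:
B = -4
h = -7/2 (h = -3 + (1/8)*(-4) = -3 - 1/2 = -7/2 ≈ -3.5000)
-76*(54 + h) = -76*(54 - 7/2) = -76*101/2 = -3838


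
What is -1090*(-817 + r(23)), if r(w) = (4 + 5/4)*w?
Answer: 1517825/2 ≈ 7.5891e+5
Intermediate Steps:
r(w) = 21*w/4 (r(w) = (4 + 5*(1/4))*w = (4 + 5/4)*w = 21*w/4)
-1090*(-817 + r(23)) = -1090*(-817 + (21/4)*23) = -1090*(-817 + 483/4) = -1090*(-2785/4) = 1517825/2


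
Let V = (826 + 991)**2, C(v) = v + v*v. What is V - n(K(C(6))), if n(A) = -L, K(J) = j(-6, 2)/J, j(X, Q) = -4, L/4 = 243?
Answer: 3302461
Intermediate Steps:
L = 972 (L = 4*243 = 972)
C(v) = v + v**2
K(J) = -4/J
n(A) = -972 (n(A) = -1*972 = -972)
V = 3301489 (V = 1817**2 = 3301489)
V - n(K(C(6))) = 3301489 - 1*(-972) = 3301489 + 972 = 3302461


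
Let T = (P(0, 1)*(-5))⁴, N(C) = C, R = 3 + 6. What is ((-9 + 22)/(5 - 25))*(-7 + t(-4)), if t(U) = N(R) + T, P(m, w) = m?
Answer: -13/10 ≈ -1.3000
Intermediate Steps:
R = 9
T = 0 (T = (0*(-5))⁴ = 0⁴ = 0)
t(U) = 9 (t(U) = 9 + 0 = 9)
((-9 + 22)/(5 - 25))*(-7 + t(-4)) = ((-9 + 22)/(5 - 25))*(-7 + 9) = (13/(-20))*2 = (13*(-1/20))*2 = -13/20*2 = -13/10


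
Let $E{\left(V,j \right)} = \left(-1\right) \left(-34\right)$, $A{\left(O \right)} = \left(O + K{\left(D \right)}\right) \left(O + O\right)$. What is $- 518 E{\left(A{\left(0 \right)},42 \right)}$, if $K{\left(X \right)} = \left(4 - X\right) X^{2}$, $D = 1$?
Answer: $-17612$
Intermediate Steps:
$K{\left(X \right)} = X^{2} \left(4 - X\right)$
$A{\left(O \right)} = 2 O \left(3 + O\right)$ ($A{\left(O \right)} = \left(O + 1^{2} \left(4 - 1\right)\right) \left(O + O\right) = \left(O + 1 \left(4 - 1\right)\right) 2 O = \left(O + 1 \cdot 3\right) 2 O = \left(O + 3\right) 2 O = \left(3 + O\right) 2 O = 2 O \left(3 + O\right)$)
$E{\left(V,j \right)} = 34$
$- 518 E{\left(A{\left(0 \right)},42 \right)} = \left(-518\right) 34 = -17612$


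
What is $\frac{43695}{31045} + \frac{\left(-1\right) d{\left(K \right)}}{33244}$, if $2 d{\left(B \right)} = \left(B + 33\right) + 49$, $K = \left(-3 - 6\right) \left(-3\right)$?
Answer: $\frac{580361851}{412823992} \approx 1.4058$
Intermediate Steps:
$K = 27$ ($K = \left(-9\right) \left(-3\right) = 27$)
$d{\left(B \right)} = 41 + \frac{B}{2}$ ($d{\left(B \right)} = \frac{\left(B + 33\right) + 49}{2} = \frac{\left(33 + B\right) + 49}{2} = \frac{82 + B}{2} = 41 + \frac{B}{2}$)
$\frac{43695}{31045} + \frac{\left(-1\right) d{\left(K \right)}}{33244} = \frac{43695}{31045} + \frac{\left(-1\right) \left(41 + \frac{1}{2} \cdot 27\right)}{33244} = 43695 \cdot \frac{1}{31045} + - (41 + \frac{27}{2}) \frac{1}{33244} = \frac{8739}{6209} + \left(-1\right) \frac{109}{2} \cdot \frac{1}{33244} = \frac{8739}{6209} - \frac{109}{66488} = \frac{580361851}{412823992}$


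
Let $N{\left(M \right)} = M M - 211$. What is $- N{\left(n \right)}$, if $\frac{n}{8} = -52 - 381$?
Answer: $-11999085$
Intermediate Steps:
$n = -3464$ ($n = 8 \left(-52 - 381\right) = 8 \left(-433\right) = -3464$)
$N{\left(M \right)} = -211 + M^{2}$ ($N{\left(M \right)} = M^{2} - 211 = -211 + M^{2}$)
$- N{\left(n \right)} = - (-211 + \left(-3464\right)^{2}) = - (-211 + 11999296) = \left(-1\right) 11999085 = -11999085$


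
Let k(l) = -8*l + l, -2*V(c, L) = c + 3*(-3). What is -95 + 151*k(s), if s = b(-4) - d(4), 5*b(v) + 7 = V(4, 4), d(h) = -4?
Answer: -33717/10 ≈ -3371.7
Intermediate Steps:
V(c, L) = 9/2 - c/2 (V(c, L) = -(c + 3*(-3))/2 = -(c - 9)/2 = -(-9 + c)/2 = 9/2 - c/2)
b(v) = -9/10 (b(v) = -7/5 + (9/2 - ½*4)/5 = -7/5 + (9/2 - 2)/5 = -7/5 + (⅕)*(5/2) = -7/5 + ½ = -9/10)
s = 31/10 (s = -9/10 - 1*(-4) = -9/10 + 4 = 31/10 ≈ 3.1000)
k(l) = -7*l
-95 + 151*k(s) = -95 + 151*(-7*31/10) = -95 + 151*(-217/10) = -95 - 32767/10 = -33717/10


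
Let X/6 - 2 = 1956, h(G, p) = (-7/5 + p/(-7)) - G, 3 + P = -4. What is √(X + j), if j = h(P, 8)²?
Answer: 2*√3603909/35 ≈ 108.48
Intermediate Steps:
P = -7 (P = -3 - 4 = -7)
h(G, p) = -7/5 - G - p/7 (h(G, p) = (-7*⅕ + p*(-⅐)) - G = (-7/5 - p/7) - G = -7/5 - G - p/7)
X = 11748 (X = 12 + 6*1956 = 12 + 11736 = 11748)
j = 24336/1225 (j = (-7/5 - 1*(-7) - ⅐*8)² = (-7/5 + 7 - 8/7)² = (156/35)² = 24336/1225 ≈ 19.866)
√(X + j) = √(11748 + 24336/1225) = √(14415636/1225) = 2*√3603909/35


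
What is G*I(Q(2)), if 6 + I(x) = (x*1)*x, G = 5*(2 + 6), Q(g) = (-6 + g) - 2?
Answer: 1200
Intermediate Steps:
Q(g) = -8 + g
G = 40 (G = 5*8 = 40)
I(x) = -6 + x**2 (I(x) = -6 + (x*1)*x = -6 + x*x = -6 + x**2)
G*I(Q(2)) = 40*(-6 + (-8 + 2)**2) = 40*(-6 + (-6)**2) = 40*(-6 + 36) = 40*30 = 1200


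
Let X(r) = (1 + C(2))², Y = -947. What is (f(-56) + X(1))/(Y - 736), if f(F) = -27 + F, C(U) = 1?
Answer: 79/1683 ≈ 0.046940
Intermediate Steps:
X(r) = 4 (X(r) = (1 + 1)² = 2² = 4)
(f(-56) + X(1))/(Y - 736) = ((-27 - 56) + 4)/(-947 - 736) = (-83 + 4)/(-1683) = -79*(-1/1683) = 79/1683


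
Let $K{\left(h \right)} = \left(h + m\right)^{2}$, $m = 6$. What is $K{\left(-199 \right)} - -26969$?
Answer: $64218$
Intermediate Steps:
$K{\left(h \right)} = \left(6 + h\right)^{2}$ ($K{\left(h \right)} = \left(h + 6\right)^{2} = \left(6 + h\right)^{2}$)
$K{\left(-199 \right)} - -26969 = \left(6 - 199\right)^{2} - -26969 = \left(-193\right)^{2} + 26969 = 37249 + 26969 = 64218$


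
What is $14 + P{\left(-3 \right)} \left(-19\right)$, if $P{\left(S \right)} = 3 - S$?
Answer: $-100$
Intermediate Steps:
$14 + P{\left(-3 \right)} \left(-19\right) = 14 + \left(3 - -3\right) \left(-19\right) = 14 + \left(3 + 3\right) \left(-19\right) = 14 + 6 \left(-19\right) = 14 - 114 = -100$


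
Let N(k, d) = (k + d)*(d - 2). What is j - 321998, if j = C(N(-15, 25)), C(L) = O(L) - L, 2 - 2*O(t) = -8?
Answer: -322223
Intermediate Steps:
N(k, d) = (-2 + d)*(d + k) (N(k, d) = (d + k)*(-2 + d) = (-2 + d)*(d + k))
O(t) = 5 (O(t) = 1 - 1/2*(-8) = 1 + 4 = 5)
C(L) = 5 - L
j = -225 (j = 5 - (25**2 - 2*25 - 2*(-15) + 25*(-15)) = 5 - (625 - 50 + 30 - 375) = 5 - 1*230 = 5 - 230 = -225)
j - 321998 = -225 - 321998 = -322223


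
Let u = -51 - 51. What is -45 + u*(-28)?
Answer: 2811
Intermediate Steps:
u = -102
-45 + u*(-28) = -45 - 102*(-28) = -45 + 2856 = 2811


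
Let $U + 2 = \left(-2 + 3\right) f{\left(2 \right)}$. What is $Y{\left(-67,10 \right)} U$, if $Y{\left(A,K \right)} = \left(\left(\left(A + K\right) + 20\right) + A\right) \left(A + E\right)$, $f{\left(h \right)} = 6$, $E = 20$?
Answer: $19552$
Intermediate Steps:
$Y{\left(A,K \right)} = \left(20 + A\right) \left(20 + K + 2 A\right)$ ($Y{\left(A,K \right)} = \left(\left(\left(A + K\right) + 20\right) + A\right) \left(A + 20\right) = \left(\left(20 + A + K\right) + A\right) \left(20 + A\right) = \left(20 + K + 2 A\right) \left(20 + A\right) = \left(20 + A\right) \left(20 + K + 2 A\right)$)
$U = 4$ ($U = -2 + \left(-2 + 3\right) 6 = -2 + 1 \cdot 6 = -2 + 6 = 4$)
$Y{\left(-67,10 \right)} U = \left(400 + 2 \left(-67\right)^{2} + 20 \cdot 10 + 60 \left(-67\right) - 670\right) 4 = \left(400 + 2 \cdot 4489 + 200 - 4020 - 670\right) 4 = \left(400 + 8978 + 200 - 4020 - 670\right) 4 = 4888 \cdot 4 = 19552$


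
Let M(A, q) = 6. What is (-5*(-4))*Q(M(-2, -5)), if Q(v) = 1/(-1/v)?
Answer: -120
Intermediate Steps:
Q(v) = -v
(-5*(-4))*Q(M(-2, -5)) = (-5*(-4))*(-1*6) = 20*(-6) = -120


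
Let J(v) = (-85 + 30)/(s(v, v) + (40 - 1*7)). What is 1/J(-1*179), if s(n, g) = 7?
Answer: -8/11 ≈ -0.72727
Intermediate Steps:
J(v) = -11/8 (J(v) = (-85 + 30)/(7 + (40 - 1*7)) = -55/(7 + (40 - 7)) = -55/(7 + 33) = -55/40 = -55*1/40 = -11/8)
1/J(-1*179) = 1/(-11/8) = -8/11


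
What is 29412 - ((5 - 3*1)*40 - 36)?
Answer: 29368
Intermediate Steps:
29412 - ((5 - 3*1)*40 - 36) = 29412 - ((5 - 3)*40 - 36) = 29412 - (2*40 - 36) = 29412 - (80 - 36) = 29412 - 1*44 = 29412 - 44 = 29368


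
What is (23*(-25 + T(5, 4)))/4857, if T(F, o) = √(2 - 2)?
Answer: -575/4857 ≈ -0.11839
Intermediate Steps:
T(F, o) = 0 (T(F, o) = √0 = 0)
(23*(-25 + T(5, 4)))/4857 = (23*(-25 + 0))/4857 = (23*(-25))*(1/4857) = -575*1/4857 = -575/4857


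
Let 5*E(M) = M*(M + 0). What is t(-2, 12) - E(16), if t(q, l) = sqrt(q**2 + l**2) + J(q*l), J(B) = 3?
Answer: -241/5 + 2*sqrt(37) ≈ -36.034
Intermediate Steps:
t(q, l) = 3 + sqrt(l**2 + q**2) (t(q, l) = sqrt(q**2 + l**2) + 3 = sqrt(l**2 + q**2) + 3 = 3 + sqrt(l**2 + q**2))
E(M) = M**2/5 (E(M) = (M*(M + 0))/5 = (M*M)/5 = M**2/5)
t(-2, 12) - E(16) = (3 + sqrt(12**2 + (-2)**2)) - 16**2/5 = (3 + sqrt(144 + 4)) - 256/5 = (3 + sqrt(148)) - 1*256/5 = (3 + 2*sqrt(37)) - 256/5 = -241/5 + 2*sqrt(37)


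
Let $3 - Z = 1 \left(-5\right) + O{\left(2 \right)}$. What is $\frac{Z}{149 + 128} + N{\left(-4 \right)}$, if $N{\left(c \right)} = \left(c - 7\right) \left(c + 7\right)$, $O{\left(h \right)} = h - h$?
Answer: $- \frac{9133}{277} \approx -32.971$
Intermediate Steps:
$O{\left(h \right)} = 0$
$N{\left(c \right)} = \left(-7 + c\right) \left(7 + c\right)$
$Z = 8$ ($Z = 3 - \left(1 \left(-5\right) + 0\right) = 3 - \left(-5 + 0\right) = 3 - -5 = 3 + 5 = 8$)
$\frac{Z}{149 + 128} + N{\left(-4 \right)} = \frac{1}{149 + 128} \cdot 8 - \left(49 - \left(-4\right)^{2}\right) = \frac{1}{277} \cdot 8 + \left(-49 + 16\right) = \frac{1}{277} \cdot 8 - 33 = \frac{8}{277} - 33 = - \frac{9133}{277}$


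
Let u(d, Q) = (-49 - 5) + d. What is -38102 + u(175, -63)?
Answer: -37981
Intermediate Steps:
u(d, Q) = -54 + d
-38102 + u(175, -63) = -38102 + (-54 + 175) = -38102 + 121 = -37981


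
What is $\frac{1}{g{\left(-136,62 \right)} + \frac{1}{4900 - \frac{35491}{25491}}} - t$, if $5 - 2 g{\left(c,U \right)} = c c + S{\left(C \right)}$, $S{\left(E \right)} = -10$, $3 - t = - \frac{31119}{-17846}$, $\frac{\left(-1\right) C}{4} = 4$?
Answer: $- \frac{51741455245748021}{41183749182872962} \approx -1.2564$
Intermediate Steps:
$C = -16$ ($C = \left(-4\right) 4 = -16$)
$t = \frac{22419}{17846}$ ($t = 3 - - \frac{31119}{-17846} = 3 - \left(-31119\right) \left(- \frac{1}{17846}\right) = 3 - \frac{31119}{17846} = \frac{22419}{17846} \approx 1.2562$)
$g{\left(c,U \right)} = \frac{15}{2} - \frac{c^{2}}{2}$ ($g{\left(c,U \right)} = \frac{5}{2} - \frac{c c - 10}{2} = \frac{5}{2} - \frac{c^{2} - 10}{2} = \frac{5}{2} - \frac{-10 + c^{2}}{2} = \frac{5}{2} - \left(-5 + \frac{c^{2}}{2}\right) = \frac{15}{2} - \frac{c^{2}}{2}$)
$\frac{1}{g{\left(-136,62 \right)} + \frac{1}{4900 - \frac{35491}{25491}}} - t = \frac{1}{\left(\frac{15}{2} - \frac{\left(-136\right)^{2}}{2}\right) + \frac{1}{4900 - \frac{35491}{25491}}} - \frac{22419}{17846} = \frac{1}{\left(\frac{15}{2} - 9248\right) + \frac{1}{4900 - \frac{35491}{25491}}} - \frac{22419}{17846} = \frac{1}{- \frac{18481}{2} + \frac{1}{\frac{124870409}{25491}}} - \frac{22419}{17846} = \frac{1}{- \frac{18481}{2} + \frac{25491}{124870409}} - \frac{22419}{17846} = \frac{1}{- \frac{2307729977747}{249740818}} - \frac{22419}{17846} = - \frac{249740818}{2307729977747} - \frac{22419}{17846} = - \frac{51741455245748021}{41183749182872962}$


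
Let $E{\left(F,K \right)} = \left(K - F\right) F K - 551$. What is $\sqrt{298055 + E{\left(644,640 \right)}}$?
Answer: $4 i \sqrt{84446} \approx 1162.4 i$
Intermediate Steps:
$E{\left(F,K \right)} = -551 + F K \left(K - F\right)$ ($E{\left(F,K \right)} = F \left(K - F\right) K - 551 = F K \left(K - F\right) - 551 = -551 + F K \left(K - F\right)$)
$\sqrt{298055 + E{\left(644,640 \right)}} = \sqrt{298055 - \left(551 - 263782400 + 265431040\right)} = \sqrt{298055 - \left(-263781849 + 265431040\right)} = \sqrt{298055 - 1649191} = \sqrt{-1351136} = 4 i \sqrt{84446}$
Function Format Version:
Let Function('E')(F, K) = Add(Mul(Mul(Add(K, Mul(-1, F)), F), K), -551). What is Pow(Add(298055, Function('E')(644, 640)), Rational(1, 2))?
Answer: Mul(4, I, Pow(84446, Rational(1, 2))) ≈ Mul(1162.4, I)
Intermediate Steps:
Function('E')(F, K) = Add(-551, Mul(F, K, Add(K, Mul(-1, F)))) (Function('E')(F, K) = Add(Mul(Mul(F, Add(K, Mul(-1, F))), K), -551) = Add(Mul(F, K, Add(K, Mul(-1, F))), -551) = Add(-551, Mul(F, K, Add(K, Mul(-1, F)))))
Pow(Add(298055, Function('E')(644, 640)), Rational(1, 2)) = Pow(Add(298055, Add(-551, Mul(644, Pow(640, 2)), Mul(-1, 640, Pow(644, 2)))), Rational(1, 2)) = Pow(Add(298055, Add(-551, Mul(644, 409600), Mul(-1, 640, 414736))), Rational(1, 2)) = Pow(Add(298055, Add(-551, 263782400, -265431040)), Rational(1, 2)) = Pow(Add(298055, -1649191), Rational(1, 2)) = Pow(-1351136, Rational(1, 2)) = Mul(4, I, Pow(84446, Rational(1, 2)))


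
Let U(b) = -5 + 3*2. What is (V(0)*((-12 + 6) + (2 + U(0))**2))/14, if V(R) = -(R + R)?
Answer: 0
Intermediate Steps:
V(R) = -2*R
U(b) = 1 (U(b) = -5 + 6 = 1)
(V(0)*((-12 + 6) + (2 + U(0))**2))/14 = ((-2*0)*((-12 + 6) + (2 + 1)**2))/14 = (0*(-6 + 3**2))*(1/14) = (0*(-6 + 9))*(1/14) = (0*3)*(1/14) = 0*(1/14) = 0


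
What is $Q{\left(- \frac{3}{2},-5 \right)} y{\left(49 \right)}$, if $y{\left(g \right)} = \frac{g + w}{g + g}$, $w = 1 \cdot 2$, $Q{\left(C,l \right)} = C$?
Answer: $- \frac{153}{196} \approx -0.78061$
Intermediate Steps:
$w = 2$
$y{\left(g \right)} = \frac{2 + g}{2 g}$ ($y{\left(g \right)} = \frac{g + 2}{g + g} = \frac{2 + g}{2 g}$)
$Q{\left(- \frac{3}{2},-5 \right)} y{\left(49 \right)} = - \frac{3}{2} \frac{2 + 49}{2 \cdot 49} = \left(-3\right) \frac{1}{2} \cdot \frac{1}{2} \cdot \frac{1}{49} \cdot 51 = \left(- \frac{3}{2}\right) \frac{51}{98} = - \frac{153}{196}$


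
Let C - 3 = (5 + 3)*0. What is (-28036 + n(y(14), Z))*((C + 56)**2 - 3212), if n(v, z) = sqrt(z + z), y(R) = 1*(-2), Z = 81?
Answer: -7541684 + 2421*sqrt(2) ≈ -7.5383e+6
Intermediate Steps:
y(R) = -2
n(v, z) = sqrt(2)*sqrt(z) (n(v, z) = sqrt(2*z) = sqrt(2)*sqrt(z))
C = 3 (C = 3 + (5 + 3)*0 = 3 + 8*0 = 3 + 0 = 3)
(-28036 + n(y(14), Z))*((C + 56)**2 - 3212) = (-28036 + sqrt(2)*sqrt(81))*((3 + 56)**2 - 3212) = (-28036 + sqrt(2)*9)*(59**2 - 3212) = (-28036 + 9*sqrt(2))*(3481 - 3212) = (-28036 + 9*sqrt(2))*269 = -7541684 + 2421*sqrt(2)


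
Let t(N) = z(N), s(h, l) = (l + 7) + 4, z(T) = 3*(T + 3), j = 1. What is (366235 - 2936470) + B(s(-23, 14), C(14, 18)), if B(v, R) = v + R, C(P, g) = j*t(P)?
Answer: -2570159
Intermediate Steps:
z(T) = 9 + 3*T (z(T) = 3*(3 + T) = 9 + 3*T)
s(h, l) = 11 + l (s(h, l) = (7 + l) + 4 = 11 + l)
t(N) = 9 + 3*N
C(P, g) = 9 + 3*P (C(P, g) = 1*(9 + 3*P) = 9 + 3*P)
B(v, R) = R + v
(366235 - 2936470) + B(s(-23, 14), C(14, 18)) = (366235 - 2936470) + ((9 + 3*14) + (11 + 14)) = -2570235 + ((9 + 42) + 25) = -2570235 + (51 + 25) = -2570235 + 76 = -2570159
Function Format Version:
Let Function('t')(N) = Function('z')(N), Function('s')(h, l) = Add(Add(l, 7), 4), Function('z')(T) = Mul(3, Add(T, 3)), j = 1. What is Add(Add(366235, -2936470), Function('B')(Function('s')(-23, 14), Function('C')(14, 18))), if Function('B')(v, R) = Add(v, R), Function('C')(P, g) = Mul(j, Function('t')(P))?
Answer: -2570159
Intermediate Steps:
Function('z')(T) = Add(9, Mul(3, T)) (Function('z')(T) = Mul(3, Add(3, T)) = Add(9, Mul(3, T)))
Function('s')(h, l) = Add(11, l) (Function('s')(h, l) = Add(Add(7, l), 4) = Add(11, l))
Function('t')(N) = Add(9, Mul(3, N))
Function('C')(P, g) = Add(9, Mul(3, P)) (Function('C')(P, g) = Mul(1, Add(9, Mul(3, P))) = Add(9, Mul(3, P)))
Function('B')(v, R) = Add(R, v)
Add(Add(366235, -2936470), Function('B')(Function('s')(-23, 14), Function('C')(14, 18))) = Add(Add(366235, -2936470), Add(Add(9, Mul(3, 14)), Add(11, 14))) = Add(-2570235, Add(Add(9, 42), 25)) = Add(-2570235, Add(51, 25)) = Add(-2570235, 76) = -2570159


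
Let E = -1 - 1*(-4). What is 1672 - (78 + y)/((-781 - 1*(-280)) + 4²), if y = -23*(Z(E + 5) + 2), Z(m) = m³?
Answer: 799176/485 ≈ 1647.8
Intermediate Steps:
E = 3 (E = -1 + 4 = 3)
y = -11822 (y = -23*((3 + 5)³ + 2) = -23*(8³ + 2) = -23*(512 + 2) = -23*514 = -11822)
1672 - (78 + y)/((-781 - 1*(-280)) + 4²) = 1672 - (78 - 11822)/((-781 - 1*(-280)) + 4²) = 1672 - (-11744)/((-781 + 280) + 16) = 1672 - (-11744)/(-501 + 16) = 1672 - (-11744)/(-485) = 1672 - (-11744)*(-1)/485 = 1672 - 1*11744/485 = 1672 - 11744/485 = 799176/485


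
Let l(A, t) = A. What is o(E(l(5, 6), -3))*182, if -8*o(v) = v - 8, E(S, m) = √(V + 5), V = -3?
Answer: 182 - 91*√2/4 ≈ 149.83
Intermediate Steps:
E(S, m) = √2 (E(S, m) = √(-3 + 5) = √2)
o(v) = 1 - v/8 (o(v) = -(v - 8)/8 = -(-8 + v)/8 = 1 - v/8)
o(E(l(5, 6), -3))*182 = (1 - √2/8)*182 = 182 - 91*√2/4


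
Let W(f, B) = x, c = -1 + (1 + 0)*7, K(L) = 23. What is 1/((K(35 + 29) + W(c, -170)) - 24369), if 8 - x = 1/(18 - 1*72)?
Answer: -54/1314251 ≈ -4.1088e-5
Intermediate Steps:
x = 433/54 (x = 8 - 1/(18 - 1*72) = 8 - 1/(18 - 72) = 8 - 1/(-54) = 8 - 1*(-1/54) = 8 + 1/54 = 433/54 ≈ 8.0185)
c = 6 (c = -1 + 1*7 = -1 + 7 = 6)
W(f, B) = 433/54
1/((K(35 + 29) + W(c, -170)) - 24369) = 1/((23 + 433/54) - 24369) = 1/(1675/54 - 24369) = 1/(-1314251/54) = -54/1314251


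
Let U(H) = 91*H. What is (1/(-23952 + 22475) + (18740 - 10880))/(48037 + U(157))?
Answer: 11609219/92052548 ≈ 0.12612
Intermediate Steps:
(1/(-23952 + 22475) + (18740 - 10880))/(48037 + U(157)) = (1/(-23952 + 22475) + (18740 - 10880))/(48037 + 91*157) = (1/(-1477) + 7860)/(48037 + 14287) = (-1/1477 + 7860)/62324 = (11609219/1477)*(1/62324) = 11609219/92052548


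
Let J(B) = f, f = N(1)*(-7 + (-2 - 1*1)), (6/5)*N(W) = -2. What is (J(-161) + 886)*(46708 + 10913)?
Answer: 52012556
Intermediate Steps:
N(W) = -5/3 (N(W) = (5/6)*(-2) = -5/3)
f = 50/3 (f = -5*(-7 + (-2 - 1*1))/3 = -5*(-7 + (-2 - 1))/3 = -5*(-7 - 3)/3 = -5/3*(-10) = 50/3 ≈ 16.667)
J(B) = 50/3
(J(-161) + 886)*(46708 + 10913) = (50/3 + 886)*(46708 + 10913) = (2708/3)*57621 = 52012556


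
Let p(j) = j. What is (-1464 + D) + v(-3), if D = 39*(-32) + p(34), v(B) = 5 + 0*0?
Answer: -2673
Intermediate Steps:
v(B) = 5 (v(B) = 5 + 0 = 5)
D = -1214 (D = 39*(-32) + 34 = -1248 + 34 = -1214)
(-1464 + D) + v(-3) = (-1464 - 1214) + 5 = -2678 + 5 = -2673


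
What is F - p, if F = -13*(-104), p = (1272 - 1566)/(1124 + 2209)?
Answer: 1502170/1111 ≈ 1352.1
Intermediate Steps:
p = -98/1111 (p = -294/3333 = -294*1/3333 = -98/1111 ≈ -0.088209)
F = 1352
F - p = 1352 - 1*(-98/1111) = 1352 + 98/1111 = 1502170/1111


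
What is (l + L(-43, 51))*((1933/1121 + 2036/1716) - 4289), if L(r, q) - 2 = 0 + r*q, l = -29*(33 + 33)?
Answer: 8461303399775/480909 ≈ 1.7594e+7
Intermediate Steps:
l = -1914 (l = -29*66 = -1914)
L(r, q) = 2 + q*r (L(r, q) = 2 + (0 + r*q) = 2 + (0 + q*r) = 2 + q*r)
(l + L(-43, 51))*((1933/1121 + 2036/1716) - 4289) = (-1914 + (2 + 51*(-43)))*((1933/1121 + 2036/1716) - 4289) = (-1914 + (2 - 2193))*((1933*(1/1121) + 2036*(1/1716)) - 4289) = (-1914 - 2191)*((1933/1121 + 509/429) - 4289) = -4105*(1399846/480909 - 4289) = -4105*(-2061218855/480909) = 8461303399775/480909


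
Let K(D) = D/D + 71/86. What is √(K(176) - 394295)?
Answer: I*√2916192318/86 ≈ 627.93*I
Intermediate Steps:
K(D) = 157/86 (K(D) = 1 + 71*(1/86) = 1 + 71/86 = 157/86)
√(K(176) - 394295) = √(157/86 - 394295) = √(-33909213/86) = I*√2916192318/86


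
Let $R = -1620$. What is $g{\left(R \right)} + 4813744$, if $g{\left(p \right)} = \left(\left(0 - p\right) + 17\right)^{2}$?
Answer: $7493513$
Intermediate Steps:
$g{\left(p \right)} = \left(17 - p\right)^{2}$ ($g{\left(p \right)} = \left(- p + 17\right)^{2} = \left(17 - p\right)^{2}$)
$g{\left(R \right)} + 4813744 = \left(-17 - 1620\right)^{2} + 4813744 = \left(-1637\right)^{2} + 4813744 = 2679769 + 4813744 = 7493513$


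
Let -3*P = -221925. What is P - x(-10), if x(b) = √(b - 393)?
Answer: 73975 - I*√403 ≈ 73975.0 - 20.075*I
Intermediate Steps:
x(b) = √(-393 + b)
P = 73975 (P = -⅓*(-221925) = 73975)
P - x(-10) = 73975 - √(-393 - 10) = 73975 - √(-403) = 73975 - I*√403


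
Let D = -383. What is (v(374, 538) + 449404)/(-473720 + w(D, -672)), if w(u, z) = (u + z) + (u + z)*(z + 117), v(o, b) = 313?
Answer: 449717/110750 ≈ 4.0607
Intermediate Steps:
w(u, z) = u + z + (117 + z)*(u + z) (w(u, z) = (u + z) + (u + z)*(117 + z) = (u + z) + (117 + z)*(u + z) = u + z + (117 + z)*(u + z))
(v(374, 538) + 449404)/(-473720 + w(D, -672)) = (313 + 449404)/(-473720 + ((-672)² + 118*(-383) + 118*(-672) - 383*(-672))) = 449717/(-473720 + (451584 - 45194 - 79296 + 257376)) = 449717/(-473720 + 584470) = 449717/110750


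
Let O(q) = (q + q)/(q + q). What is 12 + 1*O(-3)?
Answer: 13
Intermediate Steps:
O(q) = 1 (O(q) = (2*q)/((2*q)) = (2*q)*(1/(2*q)) = 1)
12 + 1*O(-3) = 12 + 1*1 = 12 + 1 = 13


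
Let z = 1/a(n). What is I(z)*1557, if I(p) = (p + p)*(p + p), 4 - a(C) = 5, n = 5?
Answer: 6228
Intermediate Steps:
a(C) = -1 (a(C) = 4 - 1*5 = 4 - 5 = -1)
z = -1 (z = 1/(-1) = -1)
I(p) = 4*p**2 (I(p) = (2*p)*(2*p) = 4*p**2)
I(z)*1557 = (4*(-1)**2)*1557 = (4*1)*1557 = 4*1557 = 6228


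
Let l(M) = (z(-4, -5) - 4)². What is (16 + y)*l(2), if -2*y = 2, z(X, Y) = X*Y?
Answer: 3840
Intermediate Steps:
y = -1 (y = -½*2 = -1)
l(M) = 256 (l(M) = (-4*(-5) - 4)² = (20 - 4)² = 16² = 256)
(16 + y)*l(2) = (16 - 1)*256 = 15*256 = 3840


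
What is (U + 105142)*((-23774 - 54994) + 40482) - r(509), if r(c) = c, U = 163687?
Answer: -10292387603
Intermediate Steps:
(U + 105142)*((-23774 - 54994) + 40482) - r(509) = (163687 + 105142)*((-23774 - 54994) + 40482) - 1*509 = 268829*(-78768 + 40482) - 509 = 268829*(-38286) - 509 = -10292387094 - 509 = -10292387603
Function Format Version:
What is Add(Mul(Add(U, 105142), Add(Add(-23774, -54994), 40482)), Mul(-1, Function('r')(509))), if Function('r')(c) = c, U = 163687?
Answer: -10292387603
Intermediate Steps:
Add(Mul(Add(U, 105142), Add(Add(-23774, -54994), 40482)), Mul(-1, Function('r')(509))) = Add(Mul(Add(163687, 105142), Add(Add(-23774, -54994), 40482)), Mul(-1, 509)) = Add(Mul(268829, Add(-78768, 40482)), -509) = Add(Mul(268829, -38286), -509) = Add(-10292387094, -509) = -10292387603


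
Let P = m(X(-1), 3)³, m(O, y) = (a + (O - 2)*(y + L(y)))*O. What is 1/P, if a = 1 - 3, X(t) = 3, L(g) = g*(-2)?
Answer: -1/3375 ≈ -0.00029630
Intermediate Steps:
L(g) = -2*g
a = -2
m(O, y) = O*(-2 - y*(-2 + O)) (m(O, y) = (-2 + (O - 2)*(y - 2*y))*O = (-2 + (-2 + O)*(-y))*O = (-2 - y*(-2 + O))*O = O*(-2 - y*(-2 + O)))
P = -3375 (P = (3*(-2 + 2*3 - 1*3*3))³ = (3*(-2 + 6 - 9))³ = (3*(-5))³ = (-15)³ = -3375)
1/P = 1/(-3375) = -1/3375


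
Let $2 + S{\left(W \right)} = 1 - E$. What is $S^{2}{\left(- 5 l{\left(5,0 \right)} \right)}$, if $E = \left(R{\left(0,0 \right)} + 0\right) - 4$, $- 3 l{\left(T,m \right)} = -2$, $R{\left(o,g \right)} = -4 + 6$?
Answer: $1$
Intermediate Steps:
$R{\left(o,g \right)} = 2$
$l{\left(T,m \right)} = \frac{2}{3}$ ($l{\left(T,m \right)} = \left(- \frac{1}{3}\right) \left(-2\right) = \frac{2}{3}$)
$E = -2$ ($E = \left(2 + 0\right) - 4 = 2 - 4 = -2$)
$S{\left(W \right)} = 1$ ($S{\left(W \right)} = -2 + \left(1 - -2\right) = -2 + \left(1 + 2\right) = -2 + 3 = 1$)
$S^{2}{\left(- 5 l{\left(5,0 \right)} \right)} = 1^{2} = 1$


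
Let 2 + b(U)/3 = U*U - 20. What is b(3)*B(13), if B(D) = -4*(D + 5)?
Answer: 2808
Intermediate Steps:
B(D) = -20 - 4*D (B(D) = -4*(5 + D) = -20 - 4*D)
b(U) = -66 + 3*U² (b(U) = -6 + 3*(U*U - 20) = -6 + 3*(U² - 20) = -6 + 3*(-20 + U²) = -6 + (-60 + 3*U²) = -66 + 3*U²)
b(3)*B(13) = (-66 + 3*3²)*(-20 - 4*13) = (-66 + 3*9)*(-20 - 52) = (-66 + 27)*(-72) = -39*(-72) = 2808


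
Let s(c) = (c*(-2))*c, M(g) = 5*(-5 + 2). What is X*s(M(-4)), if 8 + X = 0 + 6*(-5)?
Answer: 17100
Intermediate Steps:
X = -38 (X = -8 + (0 + 6*(-5)) = -8 + (0 - 30) = -8 - 30 = -38)
M(g) = -15 (M(g) = 5*(-3) = -15)
s(c) = -2*c**2 (s(c) = (-2*c)*c = -2*c**2)
X*s(M(-4)) = -(-76)*(-15)**2 = -(-76)*225 = -38*(-450) = 17100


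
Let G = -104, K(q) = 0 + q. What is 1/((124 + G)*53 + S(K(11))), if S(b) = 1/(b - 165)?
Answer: 154/163239 ≈ 0.00094340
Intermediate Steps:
K(q) = q
S(b) = 1/(-165 + b)
1/((124 + G)*53 + S(K(11))) = 1/((124 - 104)*53 + 1/(-165 + 11)) = 1/(20*53 + 1/(-154)) = 1/(1060 - 1/154) = 1/(163239/154) = 154/163239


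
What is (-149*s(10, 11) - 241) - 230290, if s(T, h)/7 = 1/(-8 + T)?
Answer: -462105/2 ≈ -2.3105e+5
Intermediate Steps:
s(T, h) = 7/(-8 + T)
(-149*s(10, 11) - 241) - 230290 = (-1043/(-8 + 10) - 241) - 230290 = (-1043/2 - 241) - 230290 = -1525/2 - 230290 = -462105/2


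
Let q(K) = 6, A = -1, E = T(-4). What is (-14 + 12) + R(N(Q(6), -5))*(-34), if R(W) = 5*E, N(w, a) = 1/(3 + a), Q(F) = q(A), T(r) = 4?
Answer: -682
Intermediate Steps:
E = 4
Q(F) = 6
R(W) = 20 (R(W) = 5*4 = 20)
(-14 + 12) + R(N(Q(6), -5))*(-34) = (-14 + 12) + 20*(-34) = -2 - 680 = -682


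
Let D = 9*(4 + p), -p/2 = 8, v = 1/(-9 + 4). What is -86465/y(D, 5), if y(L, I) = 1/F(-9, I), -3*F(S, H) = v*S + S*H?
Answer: -1245096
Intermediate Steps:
v = -⅕ (v = 1/(-5) = -⅕ ≈ -0.20000)
p = -16 (p = -2*8 = -16)
F(S, H) = S/15 - H*S/3 (F(S, H) = -(-S/5 + S*H)/3 = -(-S/5 + H*S)/3 = S/15 - H*S/3)
D = -108 (D = 9*(4 - 16) = 9*(-12) = -108)
y(L, I) = 1/(-⅗ + 3*I) (y(L, I) = 1/((1/15)*(-9)*(1 - 5*I)) = 1/(-⅗ + 3*I))
-86465/y(D, 5) = -86465/(5/(3*(-1 + 5*5))) = -86465/(5/(3*(-1 + 25))) = -86465/((5/3)/24) = -86465/((5/3)*(1/24)) = -86465/5/72 = -86465*72/5 = -1245096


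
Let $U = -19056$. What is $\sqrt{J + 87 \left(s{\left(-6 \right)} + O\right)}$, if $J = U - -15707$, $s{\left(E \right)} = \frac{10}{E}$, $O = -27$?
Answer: $i \sqrt{5843} \approx 76.44 i$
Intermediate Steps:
$J = -3349$ ($J = -19056 - -15707 = -19056 + 15707 = -3349$)
$\sqrt{J + 87 \left(s{\left(-6 \right)} + O\right)} = \sqrt{-3349 + 87 \left(\frac{10}{-6} - 27\right)} = \sqrt{-3349 + 87 \left(10 \left(- \frac{1}{6}\right) - 27\right)} = \sqrt{-3349 + 87 \left(- \frac{5}{3} - 27\right)} = \sqrt{-3349 + 87 \left(- \frac{86}{3}\right)} = \sqrt{-3349 - 2494} = \sqrt{-5843} = i \sqrt{5843}$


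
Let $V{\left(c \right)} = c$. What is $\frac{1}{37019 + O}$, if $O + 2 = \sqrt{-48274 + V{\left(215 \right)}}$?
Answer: $\frac{37017}{1370306348} - \frac{i \sqrt{48059}}{1370306348} \approx 2.7014 \cdot 10^{-5} - 1.5998 \cdot 10^{-7} i$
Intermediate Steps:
$O = -2 + i \sqrt{48059}$ ($O = -2 + \sqrt{-48274 + 215} = -2 + \sqrt{-48059} = -2 + i \sqrt{48059} \approx -2.0 + 219.22 i$)
$\frac{1}{37019 + O} = \frac{1}{37019 - \left(2 - i \sqrt{48059}\right)} = \frac{1}{37017 + i \sqrt{48059}}$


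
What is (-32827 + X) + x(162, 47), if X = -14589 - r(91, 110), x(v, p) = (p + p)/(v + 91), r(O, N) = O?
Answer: -12019177/253 ≈ -47507.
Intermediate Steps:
x(v, p) = 2*p/(91 + v) (x(v, p) = (2*p)/(91 + v) = 2*p/(91 + v))
X = -14680 (X = -14589 - 1*91 = -14589 - 91 = -14680)
(-32827 + X) + x(162, 47) = (-32827 - 14680) + 2*47/(91 + 162) = -47507 + 2*47/253 = -47507 + 2*47*(1/253) = -47507 + 94/253 = -12019177/253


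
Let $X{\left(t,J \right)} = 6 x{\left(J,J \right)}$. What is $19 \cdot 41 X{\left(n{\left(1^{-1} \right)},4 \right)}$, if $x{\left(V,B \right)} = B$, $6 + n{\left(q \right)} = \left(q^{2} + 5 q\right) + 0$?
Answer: $18696$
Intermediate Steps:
$n{\left(q \right)} = -6 + q^{2} + 5 q$ ($n{\left(q \right)} = -6 + \left(\left(q^{2} + 5 q\right) + 0\right) = -6 + \left(q^{2} + 5 q\right) = -6 + q^{2} + 5 q$)
$X{\left(t,J \right)} = 6 J$
$19 \cdot 41 X{\left(n{\left(1^{-1} \right)},4 \right)} = 19 \cdot 41 \cdot 6 \cdot 4 = 779 \cdot 24 = 18696$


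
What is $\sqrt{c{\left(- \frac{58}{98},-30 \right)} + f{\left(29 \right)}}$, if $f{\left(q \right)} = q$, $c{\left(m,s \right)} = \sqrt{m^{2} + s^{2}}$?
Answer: $\frac{\sqrt{1421 + \sqrt{2161741}}}{7} \approx 7.6815$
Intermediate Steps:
$\sqrt{c{\left(- \frac{58}{98},-30 \right)} + f{\left(29 \right)}} = \sqrt{\sqrt{\left(- \frac{58}{98}\right)^{2} + \left(-30\right)^{2}} + 29} = \sqrt{\sqrt{\left(\left(-58\right) \frac{1}{98}\right)^{2} + 900} + 29} = \sqrt{\sqrt{\left(- \frac{29}{49}\right)^{2} + 900} + 29} = \sqrt{\sqrt{\frac{841}{2401} + 900} + 29} = \sqrt{\sqrt{\frac{2161741}{2401}} + 29} = \sqrt{\frac{\sqrt{2161741}}{49} + 29} = \sqrt{29 + \frac{\sqrt{2161741}}{49}}$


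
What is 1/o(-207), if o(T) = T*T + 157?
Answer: 1/43006 ≈ 2.3253e-5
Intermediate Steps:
o(T) = 157 + T² (o(T) = T² + 157 = 157 + T²)
1/o(-207) = 1/(157 + (-207)²) = 1/(157 + 42849) = 1/43006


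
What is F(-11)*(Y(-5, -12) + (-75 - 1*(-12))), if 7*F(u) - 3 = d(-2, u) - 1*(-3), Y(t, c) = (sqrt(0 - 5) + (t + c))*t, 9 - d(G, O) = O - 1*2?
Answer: 88 - 20*I*sqrt(5) ≈ 88.0 - 44.721*I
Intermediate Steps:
d(G, O) = 11 - O (d(G, O) = 9 - (O - 1*2) = 9 - (O - 2) = 9 - (-2 + O) = 9 + (2 - O) = 11 - O)
Y(t, c) = t*(c + t + I*sqrt(5)) (Y(t, c) = (sqrt(-5) + (c + t))*t = (I*sqrt(5) + (c + t))*t = (c + t + I*sqrt(5))*t = t*(c + t + I*sqrt(5)))
F(u) = 17/7 - u/7 (F(u) = 3/7 + ((11 - u) - 1*(-3))/7 = 3/7 + ((11 - u) + 3)/7 = 3/7 + (14 - u)/7 = 3/7 + (2 - u/7) = 17/7 - u/7)
F(-11)*(Y(-5, -12) + (-75 - 1*(-12))) = (17/7 - 1/7*(-11))*(-5*(-12 - 5 + I*sqrt(5)) + (-75 - 1*(-12))) = (17/7 + 11/7)*(-5*(-17 + I*sqrt(5)) + (-75 + 12)) = 4*((85 - 5*I*sqrt(5)) - 63) = 4*(22 - 5*I*sqrt(5)) = 88 - 20*I*sqrt(5)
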